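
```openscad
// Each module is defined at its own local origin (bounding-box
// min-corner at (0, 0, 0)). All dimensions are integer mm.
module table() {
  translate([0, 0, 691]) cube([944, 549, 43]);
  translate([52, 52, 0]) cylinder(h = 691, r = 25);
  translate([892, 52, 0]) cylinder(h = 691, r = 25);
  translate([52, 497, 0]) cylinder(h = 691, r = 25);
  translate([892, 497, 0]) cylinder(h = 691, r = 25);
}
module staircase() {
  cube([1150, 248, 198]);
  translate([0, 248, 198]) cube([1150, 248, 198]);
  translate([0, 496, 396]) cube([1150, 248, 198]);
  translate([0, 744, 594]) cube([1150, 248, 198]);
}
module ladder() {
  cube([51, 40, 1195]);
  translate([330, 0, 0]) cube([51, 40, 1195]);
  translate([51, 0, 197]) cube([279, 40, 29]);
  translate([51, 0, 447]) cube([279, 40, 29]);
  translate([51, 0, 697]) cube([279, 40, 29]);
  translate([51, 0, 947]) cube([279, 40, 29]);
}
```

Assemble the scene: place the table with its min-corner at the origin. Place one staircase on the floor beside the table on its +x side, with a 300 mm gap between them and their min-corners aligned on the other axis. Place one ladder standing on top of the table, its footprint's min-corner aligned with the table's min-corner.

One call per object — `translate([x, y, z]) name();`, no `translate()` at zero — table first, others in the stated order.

table();
translate([1244, 0, 0]) staircase();
translate([0, 0, 734]) ladder();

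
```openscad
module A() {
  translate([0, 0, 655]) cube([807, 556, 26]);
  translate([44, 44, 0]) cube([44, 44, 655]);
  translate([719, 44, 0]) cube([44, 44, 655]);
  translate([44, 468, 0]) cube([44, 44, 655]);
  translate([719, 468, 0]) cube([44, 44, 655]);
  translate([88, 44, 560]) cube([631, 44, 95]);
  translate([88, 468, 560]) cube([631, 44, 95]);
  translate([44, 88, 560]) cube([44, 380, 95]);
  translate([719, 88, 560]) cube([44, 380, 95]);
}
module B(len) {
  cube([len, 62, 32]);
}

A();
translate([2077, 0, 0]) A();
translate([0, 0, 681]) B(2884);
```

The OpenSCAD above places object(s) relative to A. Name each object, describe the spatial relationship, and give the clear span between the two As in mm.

A is a table. B is a beam. A beam spans the tops of two tables. The clear span between the two tables is 1270 mm.

Second table starts at x = 2077; first ends at x = 807; clear span = 2077 − 807 = 1270 mm.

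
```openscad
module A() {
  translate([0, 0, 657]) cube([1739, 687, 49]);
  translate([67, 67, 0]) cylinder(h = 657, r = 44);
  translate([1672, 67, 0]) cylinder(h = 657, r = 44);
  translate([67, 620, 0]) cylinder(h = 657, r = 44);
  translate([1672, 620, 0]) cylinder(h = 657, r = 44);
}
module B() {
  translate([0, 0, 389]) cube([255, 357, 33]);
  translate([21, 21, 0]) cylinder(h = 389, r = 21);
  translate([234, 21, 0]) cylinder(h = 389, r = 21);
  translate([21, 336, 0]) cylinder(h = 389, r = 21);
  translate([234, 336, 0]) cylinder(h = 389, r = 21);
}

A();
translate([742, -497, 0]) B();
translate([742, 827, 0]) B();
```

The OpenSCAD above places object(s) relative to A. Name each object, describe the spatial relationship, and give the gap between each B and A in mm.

A is a table. B is a stool. Two stools sit around the table at the −y, +y sides. The gap between each stool and the table is 140 mm.

Each stool's nearest face is 140 mm from the table's bounding box.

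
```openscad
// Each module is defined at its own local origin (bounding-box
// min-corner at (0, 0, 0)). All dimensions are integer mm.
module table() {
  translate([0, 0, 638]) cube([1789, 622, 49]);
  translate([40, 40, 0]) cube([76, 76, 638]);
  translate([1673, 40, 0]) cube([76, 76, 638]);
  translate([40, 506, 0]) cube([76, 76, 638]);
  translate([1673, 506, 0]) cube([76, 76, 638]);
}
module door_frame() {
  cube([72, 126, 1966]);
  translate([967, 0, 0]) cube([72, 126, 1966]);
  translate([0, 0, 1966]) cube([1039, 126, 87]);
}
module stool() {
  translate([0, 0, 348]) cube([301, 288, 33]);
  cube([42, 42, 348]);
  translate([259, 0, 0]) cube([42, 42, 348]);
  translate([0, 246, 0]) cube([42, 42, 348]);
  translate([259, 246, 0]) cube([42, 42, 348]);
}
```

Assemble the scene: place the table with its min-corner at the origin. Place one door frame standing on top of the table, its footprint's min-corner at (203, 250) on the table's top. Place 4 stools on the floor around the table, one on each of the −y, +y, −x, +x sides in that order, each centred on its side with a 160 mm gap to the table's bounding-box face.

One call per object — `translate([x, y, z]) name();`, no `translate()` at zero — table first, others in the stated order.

table();
translate([203, 250, 687]) door_frame();
translate([744, -448, 0]) stool();
translate([744, 782, 0]) stool();
translate([-461, 167, 0]) stool();
translate([1949, 167, 0]) stool();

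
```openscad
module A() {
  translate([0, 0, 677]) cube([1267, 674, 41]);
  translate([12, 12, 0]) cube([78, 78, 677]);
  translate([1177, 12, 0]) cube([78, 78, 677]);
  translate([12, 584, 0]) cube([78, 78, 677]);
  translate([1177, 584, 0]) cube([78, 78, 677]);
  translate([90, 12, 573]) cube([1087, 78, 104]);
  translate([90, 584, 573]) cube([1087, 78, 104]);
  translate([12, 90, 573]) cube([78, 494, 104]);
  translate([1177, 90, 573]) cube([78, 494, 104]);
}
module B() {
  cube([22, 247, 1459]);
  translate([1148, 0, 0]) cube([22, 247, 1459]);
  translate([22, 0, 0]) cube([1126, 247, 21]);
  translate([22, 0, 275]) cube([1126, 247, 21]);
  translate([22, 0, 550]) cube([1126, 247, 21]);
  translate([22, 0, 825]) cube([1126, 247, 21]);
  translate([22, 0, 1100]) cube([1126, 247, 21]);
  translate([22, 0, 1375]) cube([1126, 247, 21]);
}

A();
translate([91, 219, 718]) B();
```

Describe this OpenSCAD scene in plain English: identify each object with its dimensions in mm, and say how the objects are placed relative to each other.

A is a table: top 1267 mm (x) × 674 mm (y), 41 mm thick, upper face at z = 718 mm, on four 78×78 mm square legs, each inset 12 mm from the nearest pair of top edges, running from z = 0 to the bottom of the top. Four apron rails, 78 mm thick and 104 mm tall, run between adjacent legs with their top edges flush with the underside of the top and their outer faces flush with the legs' outer faces.

B is an open bookshelf. Two side panels, each 22 mm thick, 247 mm deep and 1459 mm tall, stand 1170 mm apart (outside-to-outside). Between them sit 6 shelves, each 21 mm thick and 247 mm deep, spanning the full gap between the sides. The bottom shelf rests on the floor (its underside at z = 0) and the clear gap between one shelf's top and the next shelf's underside is 254 mm.

The bookshelf is on top of the table.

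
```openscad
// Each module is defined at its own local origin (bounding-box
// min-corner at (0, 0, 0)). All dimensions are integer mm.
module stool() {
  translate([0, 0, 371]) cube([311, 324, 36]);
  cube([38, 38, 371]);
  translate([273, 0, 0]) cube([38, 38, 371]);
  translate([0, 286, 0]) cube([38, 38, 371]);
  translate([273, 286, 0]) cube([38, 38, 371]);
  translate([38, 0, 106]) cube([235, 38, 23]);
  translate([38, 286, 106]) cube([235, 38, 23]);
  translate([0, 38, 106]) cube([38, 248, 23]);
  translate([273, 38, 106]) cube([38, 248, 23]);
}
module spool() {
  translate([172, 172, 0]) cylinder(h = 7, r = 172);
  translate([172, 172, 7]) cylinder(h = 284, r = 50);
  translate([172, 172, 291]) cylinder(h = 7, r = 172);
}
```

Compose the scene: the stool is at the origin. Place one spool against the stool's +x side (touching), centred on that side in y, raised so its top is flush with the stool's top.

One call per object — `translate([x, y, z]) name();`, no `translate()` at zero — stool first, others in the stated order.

stool();
translate([311, -10, 109]) spool();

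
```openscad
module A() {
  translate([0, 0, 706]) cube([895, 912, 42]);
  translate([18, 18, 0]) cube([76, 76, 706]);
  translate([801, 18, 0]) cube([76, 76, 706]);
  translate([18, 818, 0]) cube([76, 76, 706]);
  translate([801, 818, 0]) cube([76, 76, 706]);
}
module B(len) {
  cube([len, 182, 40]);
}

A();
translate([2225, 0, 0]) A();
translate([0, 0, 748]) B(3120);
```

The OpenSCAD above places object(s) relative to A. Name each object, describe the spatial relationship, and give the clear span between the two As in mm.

Second table starts at x = 2225; first ends at x = 895; clear span = 2225 − 895 = 1330 mm.

A is a table. B is a beam. A beam spans the tops of two tables. The clear span between the two tables is 1330 mm.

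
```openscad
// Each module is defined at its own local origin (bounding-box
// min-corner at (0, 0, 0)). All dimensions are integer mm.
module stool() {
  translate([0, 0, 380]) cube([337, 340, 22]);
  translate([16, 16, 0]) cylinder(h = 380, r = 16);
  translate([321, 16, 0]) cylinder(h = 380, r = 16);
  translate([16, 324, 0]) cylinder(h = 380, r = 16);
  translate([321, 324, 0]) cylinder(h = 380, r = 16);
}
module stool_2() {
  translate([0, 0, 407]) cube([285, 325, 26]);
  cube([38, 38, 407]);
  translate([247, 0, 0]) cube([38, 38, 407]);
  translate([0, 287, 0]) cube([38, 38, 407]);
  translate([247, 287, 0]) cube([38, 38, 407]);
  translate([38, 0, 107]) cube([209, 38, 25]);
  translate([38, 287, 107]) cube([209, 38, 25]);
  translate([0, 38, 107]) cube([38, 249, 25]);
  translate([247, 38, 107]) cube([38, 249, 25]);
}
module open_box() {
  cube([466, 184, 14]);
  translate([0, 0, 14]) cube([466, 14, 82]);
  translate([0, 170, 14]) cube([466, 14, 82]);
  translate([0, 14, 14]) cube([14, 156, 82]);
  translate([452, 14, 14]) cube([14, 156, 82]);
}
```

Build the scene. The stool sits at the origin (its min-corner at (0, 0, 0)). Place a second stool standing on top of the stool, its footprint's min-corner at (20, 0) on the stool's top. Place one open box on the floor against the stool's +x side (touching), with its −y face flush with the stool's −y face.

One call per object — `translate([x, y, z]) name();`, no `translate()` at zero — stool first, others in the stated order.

stool();
translate([20, 0, 402]) stool_2();
translate([337, 0, 0]) open_box();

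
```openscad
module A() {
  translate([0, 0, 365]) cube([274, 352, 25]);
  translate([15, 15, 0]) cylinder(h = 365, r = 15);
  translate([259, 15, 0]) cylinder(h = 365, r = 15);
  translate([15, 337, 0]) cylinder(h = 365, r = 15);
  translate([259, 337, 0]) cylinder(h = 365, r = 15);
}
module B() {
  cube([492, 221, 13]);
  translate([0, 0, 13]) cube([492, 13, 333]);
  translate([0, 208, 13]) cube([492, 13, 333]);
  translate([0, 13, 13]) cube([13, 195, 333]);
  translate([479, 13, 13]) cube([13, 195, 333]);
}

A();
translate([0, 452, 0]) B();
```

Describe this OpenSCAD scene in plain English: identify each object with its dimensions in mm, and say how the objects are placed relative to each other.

A is a simple wooden stool: a rectangular seat 274 mm (x) by 352 mm (y), 25 mm thick, top face at z = 390 mm, on four round legs, each 30 mm in diameter. The legs rest on z = 0, each leg's axis is inset half a diameter from the nearest pair of seat edges (so the leg's bounding box is flush with the corner).

B is an open-topped rectangular box: outside dimensions 492×221×346 mm, with a uniform wall and base thickness of 13 mm. The base is a full 492×221 slab on the floor; four walls sit on top of the base. The front and back walls (the −y and +y sides) span the full width; the two side walls fit between them.

The open box is on the floor beside the stool on its +y side.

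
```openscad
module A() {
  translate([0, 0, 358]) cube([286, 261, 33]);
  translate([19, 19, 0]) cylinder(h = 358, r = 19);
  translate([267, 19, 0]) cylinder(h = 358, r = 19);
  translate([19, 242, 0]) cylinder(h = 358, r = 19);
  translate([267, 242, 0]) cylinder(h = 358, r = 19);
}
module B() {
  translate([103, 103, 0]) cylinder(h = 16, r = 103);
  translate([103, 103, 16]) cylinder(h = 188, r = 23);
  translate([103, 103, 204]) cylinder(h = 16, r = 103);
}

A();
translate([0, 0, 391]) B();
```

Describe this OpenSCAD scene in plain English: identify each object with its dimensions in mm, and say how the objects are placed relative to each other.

A is a simple wooden stool: a rectangular seat 286 mm (x) by 261 mm (y), 33 mm thick, top face at z = 391 mm, on four round legs, each 38 mm in diameter. The legs rest on z = 0, each leg's axis is inset half a diameter from the nearest pair of seat edges (so the leg's bounding box is flush with the corner).

B is a spool: two coaxial disc flanges of radius 103 mm and thickness 16 mm, joined by a core cylinder of radius 23 mm and height 188 mm. The lower flange rests on z = 0 and the three cylinders share a vertical axis.

The spool is on top of the stool.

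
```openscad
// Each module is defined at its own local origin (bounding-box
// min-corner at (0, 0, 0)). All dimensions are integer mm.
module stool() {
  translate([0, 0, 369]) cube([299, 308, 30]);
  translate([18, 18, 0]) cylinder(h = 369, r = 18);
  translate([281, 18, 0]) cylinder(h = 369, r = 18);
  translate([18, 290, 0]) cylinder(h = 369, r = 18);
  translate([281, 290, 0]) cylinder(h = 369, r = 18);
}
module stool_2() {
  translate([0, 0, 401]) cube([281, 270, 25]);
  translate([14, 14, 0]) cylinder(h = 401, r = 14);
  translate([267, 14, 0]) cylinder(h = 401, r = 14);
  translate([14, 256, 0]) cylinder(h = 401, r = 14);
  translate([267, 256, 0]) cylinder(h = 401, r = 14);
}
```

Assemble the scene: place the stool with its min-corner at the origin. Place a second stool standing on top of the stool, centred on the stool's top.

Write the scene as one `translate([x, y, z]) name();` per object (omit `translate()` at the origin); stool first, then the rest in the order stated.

stool();
translate([9, 19, 399]) stool_2();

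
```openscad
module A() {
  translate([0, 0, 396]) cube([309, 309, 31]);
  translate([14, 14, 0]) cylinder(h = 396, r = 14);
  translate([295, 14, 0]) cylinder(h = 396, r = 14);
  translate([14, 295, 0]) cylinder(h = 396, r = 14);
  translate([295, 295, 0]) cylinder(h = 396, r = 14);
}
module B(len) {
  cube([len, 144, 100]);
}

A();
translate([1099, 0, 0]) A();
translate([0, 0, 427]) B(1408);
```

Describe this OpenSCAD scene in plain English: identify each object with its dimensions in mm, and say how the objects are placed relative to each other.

A is a simple wooden stool: a rectangular seat 309 mm (x) by 309 mm (y), 31 mm thick, top face at z = 427 mm, on four round legs, each 28 mm in diameter. The legs rest on z = 0, each leg's axis is inset half a diameter from the nearest pair of seat edges (so the leg's bounding box is flush with the corner).

B is a rectangular beam 1408 mm long (x), 144 mm deep (y), 100 mm thick (z).

The beam spans the tops of two stools placed 790 mm apart, resting at z = 427 mm.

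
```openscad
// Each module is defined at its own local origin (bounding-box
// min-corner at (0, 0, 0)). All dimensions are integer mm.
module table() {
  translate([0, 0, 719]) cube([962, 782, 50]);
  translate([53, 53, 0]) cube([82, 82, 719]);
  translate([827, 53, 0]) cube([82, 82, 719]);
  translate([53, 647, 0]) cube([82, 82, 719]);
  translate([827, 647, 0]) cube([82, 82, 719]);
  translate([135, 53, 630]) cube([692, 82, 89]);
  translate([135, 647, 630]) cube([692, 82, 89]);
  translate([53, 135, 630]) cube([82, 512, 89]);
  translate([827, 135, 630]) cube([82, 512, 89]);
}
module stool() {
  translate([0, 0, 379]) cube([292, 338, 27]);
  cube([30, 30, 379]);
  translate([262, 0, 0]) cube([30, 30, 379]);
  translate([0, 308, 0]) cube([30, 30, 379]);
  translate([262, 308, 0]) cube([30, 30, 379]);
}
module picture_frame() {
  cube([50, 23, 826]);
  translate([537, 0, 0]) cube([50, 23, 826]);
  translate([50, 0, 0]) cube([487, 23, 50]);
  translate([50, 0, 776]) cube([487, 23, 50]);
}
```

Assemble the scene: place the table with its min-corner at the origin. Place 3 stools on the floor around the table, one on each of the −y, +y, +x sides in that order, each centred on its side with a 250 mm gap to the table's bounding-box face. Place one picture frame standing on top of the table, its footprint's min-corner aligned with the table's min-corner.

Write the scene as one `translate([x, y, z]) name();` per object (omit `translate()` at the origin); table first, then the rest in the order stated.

table();
translate([335, -588, 0]) stool();
translate([335, 1032, 0]) stool();
translate([1212, 222, 0]) stool();
translate([0, 0, 769]) picture_frame();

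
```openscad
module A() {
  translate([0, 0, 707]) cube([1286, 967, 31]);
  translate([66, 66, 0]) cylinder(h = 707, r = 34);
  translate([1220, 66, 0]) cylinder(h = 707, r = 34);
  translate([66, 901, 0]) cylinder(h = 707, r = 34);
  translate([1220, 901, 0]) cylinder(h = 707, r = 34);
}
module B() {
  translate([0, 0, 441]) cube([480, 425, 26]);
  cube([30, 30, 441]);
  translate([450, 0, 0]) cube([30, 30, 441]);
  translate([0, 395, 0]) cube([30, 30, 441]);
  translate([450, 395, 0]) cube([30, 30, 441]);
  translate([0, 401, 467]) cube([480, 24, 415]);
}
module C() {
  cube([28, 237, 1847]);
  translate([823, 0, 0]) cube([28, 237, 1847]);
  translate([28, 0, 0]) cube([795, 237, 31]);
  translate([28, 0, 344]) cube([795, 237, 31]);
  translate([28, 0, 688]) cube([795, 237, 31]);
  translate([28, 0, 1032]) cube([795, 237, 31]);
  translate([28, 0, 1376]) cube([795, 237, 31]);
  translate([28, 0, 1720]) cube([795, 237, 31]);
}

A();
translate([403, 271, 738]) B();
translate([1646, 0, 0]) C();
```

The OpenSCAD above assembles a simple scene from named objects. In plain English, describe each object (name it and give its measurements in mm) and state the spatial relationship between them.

A is a table with a 1286×967 mm rectangular top, 31 mm thick, top surface at z = 738 mm, supported by four round legs of 68 mm diameter, each leg's bounding box inset 32 mm from the nearest pair of top edges, running from the floor.

B is a chair. The seat is a 480×425×26 mm slab with its top at z = 467 mm, on four 30×30 mm corner legs (flush with the seat edges, standing on z = 0). A flat backrest 24 mm thick, 415 mm tall, spans the full seat width and rises from the seat top along its +y edge, rear face flush with the rear of the seat.

C is a bookshelf 851 mm wide overall, 237 mm deep and 1847 mm tall. The two sides are 28 mm thick vertical panels. 6 horizontal shelves of 31 mm thickness span between the inner faces of the sides; the lowest shelf sits on the floor and shelves are stacked with a clear vertical gap of 313 mm between each pair.

The chair is on top of the table, centred. The bookshelf is on the floor beside the table on its +x side.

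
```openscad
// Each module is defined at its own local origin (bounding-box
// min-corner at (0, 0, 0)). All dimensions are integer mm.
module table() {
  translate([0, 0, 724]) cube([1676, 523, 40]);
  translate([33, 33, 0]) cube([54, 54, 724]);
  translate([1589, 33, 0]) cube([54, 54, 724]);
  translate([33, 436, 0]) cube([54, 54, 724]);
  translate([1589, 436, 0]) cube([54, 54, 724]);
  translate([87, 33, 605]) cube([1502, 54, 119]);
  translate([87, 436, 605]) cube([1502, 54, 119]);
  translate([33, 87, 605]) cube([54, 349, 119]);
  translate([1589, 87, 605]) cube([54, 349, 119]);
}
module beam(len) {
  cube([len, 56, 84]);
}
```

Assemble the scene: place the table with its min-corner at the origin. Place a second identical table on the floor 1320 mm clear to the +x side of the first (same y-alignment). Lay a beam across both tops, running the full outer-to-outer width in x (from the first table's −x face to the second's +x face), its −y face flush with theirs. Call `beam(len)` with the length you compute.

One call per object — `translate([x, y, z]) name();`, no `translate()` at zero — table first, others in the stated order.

table();
translate([2996, 0, 0]) table();
translate([0, 0, 764]) beam(4672);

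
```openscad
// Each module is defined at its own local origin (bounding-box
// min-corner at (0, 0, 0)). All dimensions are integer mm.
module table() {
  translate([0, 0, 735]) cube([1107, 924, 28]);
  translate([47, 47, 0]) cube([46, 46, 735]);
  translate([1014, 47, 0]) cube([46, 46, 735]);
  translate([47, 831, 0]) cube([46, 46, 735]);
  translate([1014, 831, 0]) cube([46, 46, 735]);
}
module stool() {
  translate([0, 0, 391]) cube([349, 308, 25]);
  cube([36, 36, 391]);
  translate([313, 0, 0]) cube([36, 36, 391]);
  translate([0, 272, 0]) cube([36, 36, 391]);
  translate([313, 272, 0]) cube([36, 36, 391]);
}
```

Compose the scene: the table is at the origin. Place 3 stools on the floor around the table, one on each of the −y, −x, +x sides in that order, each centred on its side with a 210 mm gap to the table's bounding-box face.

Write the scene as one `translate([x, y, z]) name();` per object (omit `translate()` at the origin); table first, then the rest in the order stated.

table();
translate([379, -518, 0]) stool();
translate([-559, 308, 0]) stool();
translate([1317, 308, 0]) stool();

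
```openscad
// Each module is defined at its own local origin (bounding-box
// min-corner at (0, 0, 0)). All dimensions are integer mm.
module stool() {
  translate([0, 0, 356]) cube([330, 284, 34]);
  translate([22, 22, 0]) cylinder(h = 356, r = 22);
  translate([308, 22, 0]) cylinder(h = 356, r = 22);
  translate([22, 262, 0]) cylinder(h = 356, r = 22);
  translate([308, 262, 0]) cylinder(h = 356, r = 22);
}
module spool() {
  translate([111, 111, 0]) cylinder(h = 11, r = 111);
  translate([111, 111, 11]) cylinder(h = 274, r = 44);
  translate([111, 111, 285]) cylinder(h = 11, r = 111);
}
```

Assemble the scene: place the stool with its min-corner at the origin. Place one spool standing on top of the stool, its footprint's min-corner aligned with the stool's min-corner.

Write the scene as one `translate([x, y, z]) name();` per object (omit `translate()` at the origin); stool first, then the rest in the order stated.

stool();
translate([0, 0, 390]) spool();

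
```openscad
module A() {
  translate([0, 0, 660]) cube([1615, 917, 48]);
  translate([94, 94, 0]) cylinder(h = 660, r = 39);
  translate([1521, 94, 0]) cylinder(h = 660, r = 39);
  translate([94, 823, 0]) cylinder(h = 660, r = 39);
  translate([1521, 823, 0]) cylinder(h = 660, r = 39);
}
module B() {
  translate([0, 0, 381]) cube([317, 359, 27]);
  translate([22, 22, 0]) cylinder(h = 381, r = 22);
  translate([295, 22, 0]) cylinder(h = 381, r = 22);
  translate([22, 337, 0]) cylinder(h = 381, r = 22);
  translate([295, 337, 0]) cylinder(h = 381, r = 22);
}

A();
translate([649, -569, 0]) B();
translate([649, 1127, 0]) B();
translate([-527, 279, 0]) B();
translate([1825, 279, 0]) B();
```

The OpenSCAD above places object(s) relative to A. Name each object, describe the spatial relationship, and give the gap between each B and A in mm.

A is a table. B is a stool. Four stools sit around the table at the −y, +y, −x, +x sides. The gap between each stool and the table is 210 mm.

Each stool's nearest face is 210 mm from the table's bounding box.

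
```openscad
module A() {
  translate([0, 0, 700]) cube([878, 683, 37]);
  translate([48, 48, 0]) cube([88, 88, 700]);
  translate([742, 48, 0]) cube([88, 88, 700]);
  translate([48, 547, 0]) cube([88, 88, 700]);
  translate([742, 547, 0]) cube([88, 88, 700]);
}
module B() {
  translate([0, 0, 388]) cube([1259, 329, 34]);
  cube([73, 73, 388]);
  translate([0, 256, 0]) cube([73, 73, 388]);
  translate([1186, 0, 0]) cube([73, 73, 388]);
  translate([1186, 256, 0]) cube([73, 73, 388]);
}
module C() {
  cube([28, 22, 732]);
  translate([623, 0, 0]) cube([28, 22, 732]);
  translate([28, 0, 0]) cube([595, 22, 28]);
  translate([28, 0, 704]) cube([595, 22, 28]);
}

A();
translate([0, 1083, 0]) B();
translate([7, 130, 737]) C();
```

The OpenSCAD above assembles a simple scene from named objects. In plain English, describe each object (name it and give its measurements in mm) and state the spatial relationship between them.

A is a table with a 878×683 mm rectangular top, 37 mm thick, top surface at z = 737 mm, supported by four 88×88 mm square legs, each inset 48 mm from the nearest pair of top edges, running from the floor.

B is a long wooden bench with a 1259 mm (x) × 329 mm (y) seat, 34 mm thick, its top surface 422 mm above the floor. Four 73 mm square legs at the seat corners, flush with the edges, run from z = 0 to the seat underside.

C is a rectangular picture frame lying in the x–z plane (depth along y). The opening is 595 mm wide (x) by 676 mm tall (z), surrounded by a border 28 mm wide on all four sides. The frame is 22 mm deep and is made of two full-height vertical stiles with two horizontal rails fitted between them.

The bench is on the floor beside the table on its +y side. The picture frame is on top of the table.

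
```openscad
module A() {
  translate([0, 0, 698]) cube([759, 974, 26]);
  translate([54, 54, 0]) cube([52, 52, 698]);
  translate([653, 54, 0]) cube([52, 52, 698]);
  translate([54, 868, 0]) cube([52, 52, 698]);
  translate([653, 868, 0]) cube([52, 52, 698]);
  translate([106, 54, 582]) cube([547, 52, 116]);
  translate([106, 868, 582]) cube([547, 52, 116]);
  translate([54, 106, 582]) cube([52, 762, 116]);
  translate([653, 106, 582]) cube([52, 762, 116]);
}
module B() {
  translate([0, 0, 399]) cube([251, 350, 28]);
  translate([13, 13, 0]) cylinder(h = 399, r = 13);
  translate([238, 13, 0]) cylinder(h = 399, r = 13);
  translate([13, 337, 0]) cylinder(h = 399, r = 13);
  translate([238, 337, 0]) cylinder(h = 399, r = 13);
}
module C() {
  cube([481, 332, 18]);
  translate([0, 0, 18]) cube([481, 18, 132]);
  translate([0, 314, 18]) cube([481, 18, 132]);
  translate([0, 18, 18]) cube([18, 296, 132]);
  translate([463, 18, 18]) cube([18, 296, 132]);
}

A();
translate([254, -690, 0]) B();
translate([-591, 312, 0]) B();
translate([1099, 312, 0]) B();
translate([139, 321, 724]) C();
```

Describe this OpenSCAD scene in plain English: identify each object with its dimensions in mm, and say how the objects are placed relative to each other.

A is a table with a 759×974 mm rectangular top, 26 mm thick, top surface at z = 724 mm, supported by four 52×52 mm square legs, each inset 54 mm from the nearest pair of top edges, running from the floor. Four apron rails, 52 mm thick and 116 mm tall, run between adjacent legs with their top edges flush with the underside of the top and their outer faces flush with the legs' outer faces.

B is a four-legged stool. The seat is a 251×350×28 mm slab whose top surface is at z = 427 mm; four round legs, each 26 mm in diameter, run from the floor (z = 0) to the underside of the seat, each leg's axis is inset half a diameter from the nearest pair of seat edges (so the leg's bounding box is flush with the corner).

C is an open-topped rectangular box: outside dimensions 481×332×150 mm, with a uniform wall and base thickness of 18 mm. The base is a full 481×332 slab on the floor; four walls sit on top of the base. The front and back walls (the −y and +y sides) span the full width; the two side walls fit between them.

Three stools sit around the table at the −y, −x, +x sides. The open box is on top of the table, centred.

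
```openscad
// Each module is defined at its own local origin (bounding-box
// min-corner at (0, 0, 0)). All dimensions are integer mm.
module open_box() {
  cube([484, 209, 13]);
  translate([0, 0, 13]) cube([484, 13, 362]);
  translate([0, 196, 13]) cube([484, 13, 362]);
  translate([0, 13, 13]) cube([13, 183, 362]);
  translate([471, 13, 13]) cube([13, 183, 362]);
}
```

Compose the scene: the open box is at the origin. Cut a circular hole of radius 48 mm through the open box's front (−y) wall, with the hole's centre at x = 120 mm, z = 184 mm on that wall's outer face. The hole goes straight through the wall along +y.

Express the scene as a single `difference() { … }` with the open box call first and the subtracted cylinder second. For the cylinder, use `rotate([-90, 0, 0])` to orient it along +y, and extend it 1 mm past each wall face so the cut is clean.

difference() {
  open_box();
  translate([120, -1, 184]) rotate([-90, 0, 0]) cylinder(h = 15, r = 48);
}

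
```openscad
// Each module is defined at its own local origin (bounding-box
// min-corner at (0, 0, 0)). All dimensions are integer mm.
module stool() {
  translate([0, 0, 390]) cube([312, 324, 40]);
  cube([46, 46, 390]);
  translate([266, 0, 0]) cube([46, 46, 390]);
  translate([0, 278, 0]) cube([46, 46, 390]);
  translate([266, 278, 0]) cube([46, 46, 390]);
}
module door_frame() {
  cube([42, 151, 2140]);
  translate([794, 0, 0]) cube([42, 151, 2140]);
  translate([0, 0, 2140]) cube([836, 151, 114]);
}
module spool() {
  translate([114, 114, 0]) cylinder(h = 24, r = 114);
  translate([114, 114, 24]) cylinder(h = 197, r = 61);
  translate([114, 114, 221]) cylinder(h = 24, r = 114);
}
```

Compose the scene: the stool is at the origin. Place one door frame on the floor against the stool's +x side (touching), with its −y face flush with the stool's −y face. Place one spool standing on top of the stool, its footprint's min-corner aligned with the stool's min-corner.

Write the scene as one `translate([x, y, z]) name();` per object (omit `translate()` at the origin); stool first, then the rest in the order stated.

stool();
translate([312, 0, 0]) door_frame();
translate([0, 0, 430]) spool();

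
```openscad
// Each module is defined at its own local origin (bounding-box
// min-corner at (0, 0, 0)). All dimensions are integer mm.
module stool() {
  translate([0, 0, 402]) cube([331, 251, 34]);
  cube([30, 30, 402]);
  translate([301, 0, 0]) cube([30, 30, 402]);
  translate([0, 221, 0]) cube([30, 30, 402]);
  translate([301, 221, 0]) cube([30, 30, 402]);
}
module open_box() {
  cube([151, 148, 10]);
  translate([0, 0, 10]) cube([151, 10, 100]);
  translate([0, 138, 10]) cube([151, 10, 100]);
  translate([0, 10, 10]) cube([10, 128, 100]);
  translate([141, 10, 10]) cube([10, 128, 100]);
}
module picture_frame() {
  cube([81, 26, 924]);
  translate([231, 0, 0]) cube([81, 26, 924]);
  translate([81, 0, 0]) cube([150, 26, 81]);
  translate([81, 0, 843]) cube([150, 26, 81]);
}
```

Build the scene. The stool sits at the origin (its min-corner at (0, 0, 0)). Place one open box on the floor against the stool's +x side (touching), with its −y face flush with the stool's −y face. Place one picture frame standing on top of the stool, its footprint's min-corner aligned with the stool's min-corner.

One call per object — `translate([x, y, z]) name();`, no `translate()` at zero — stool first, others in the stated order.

stool();
translate([331, 0, 0]) open_box();
translate([0, 0, 436]) picture_frame();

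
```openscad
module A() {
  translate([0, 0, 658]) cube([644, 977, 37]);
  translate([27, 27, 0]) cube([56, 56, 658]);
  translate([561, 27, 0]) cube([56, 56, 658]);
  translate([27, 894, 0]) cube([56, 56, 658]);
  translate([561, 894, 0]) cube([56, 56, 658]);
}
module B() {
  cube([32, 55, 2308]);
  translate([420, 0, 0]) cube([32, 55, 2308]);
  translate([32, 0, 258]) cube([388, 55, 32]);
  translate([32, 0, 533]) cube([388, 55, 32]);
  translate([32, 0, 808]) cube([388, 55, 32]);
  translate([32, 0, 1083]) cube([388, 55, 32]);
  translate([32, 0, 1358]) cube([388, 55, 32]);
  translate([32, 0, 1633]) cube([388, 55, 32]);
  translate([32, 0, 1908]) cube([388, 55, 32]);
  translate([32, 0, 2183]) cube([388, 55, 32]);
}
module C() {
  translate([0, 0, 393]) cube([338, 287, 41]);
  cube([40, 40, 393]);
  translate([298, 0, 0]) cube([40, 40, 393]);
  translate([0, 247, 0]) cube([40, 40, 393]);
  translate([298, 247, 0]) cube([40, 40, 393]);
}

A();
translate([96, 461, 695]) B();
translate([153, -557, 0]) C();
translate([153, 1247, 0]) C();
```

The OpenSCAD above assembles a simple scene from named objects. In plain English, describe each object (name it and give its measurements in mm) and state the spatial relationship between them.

A is a table: top 644 mm (x) × 977 mm (y), 37 mm thick, upper face at z = 695 mm, on four 56×56 mm square legs, each inset 27 mm from the nearest pair of top edges, running from z = 0 to the bottom of the top.

B is a straight ladder. Two 32×55 mm vertical rails, 2308 mm tall, stand 452 mm apart (outside-to-outside) with their front faces coplanar on the −y side. 8 rungs, each 55 mm deep and 32 mm tall, span between the inner faces of the rails, front faces flush with the rails. The lowest rung's underside is at z = 258 mm and rungs are spaced 275 mm apart (underside to underside).

C is a four-legged stool. The seat is a 338×287×41 mm slab whose top surface is at z = 434 mm; four square legs, each 40×40 mm in cross-section, run from the floor (z = 0) to the underside of the seat, each flush with a corner of the seat.

The ladder is on top of the table, centred. Two stools sit around the table at the −y, +y sides.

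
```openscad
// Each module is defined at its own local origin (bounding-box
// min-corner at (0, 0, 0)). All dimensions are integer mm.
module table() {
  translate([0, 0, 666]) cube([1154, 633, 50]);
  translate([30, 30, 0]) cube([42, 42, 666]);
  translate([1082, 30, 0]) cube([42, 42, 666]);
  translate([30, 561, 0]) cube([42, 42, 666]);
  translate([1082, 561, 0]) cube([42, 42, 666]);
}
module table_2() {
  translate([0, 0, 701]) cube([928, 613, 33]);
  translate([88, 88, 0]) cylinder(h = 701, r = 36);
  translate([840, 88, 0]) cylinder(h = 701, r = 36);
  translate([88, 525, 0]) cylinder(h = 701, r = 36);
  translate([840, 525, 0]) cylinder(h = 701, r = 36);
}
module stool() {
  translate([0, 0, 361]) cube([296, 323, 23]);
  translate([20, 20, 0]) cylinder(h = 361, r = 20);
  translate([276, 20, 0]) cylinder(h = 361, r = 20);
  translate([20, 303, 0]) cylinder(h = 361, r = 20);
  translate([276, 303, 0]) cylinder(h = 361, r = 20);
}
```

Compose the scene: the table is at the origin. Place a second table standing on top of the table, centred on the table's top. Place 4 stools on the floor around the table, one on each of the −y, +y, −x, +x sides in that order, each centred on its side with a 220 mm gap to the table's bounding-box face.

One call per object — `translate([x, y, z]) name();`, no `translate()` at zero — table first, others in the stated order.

table();
translate([113, 10, 716]) table_2();
translate([429, -543, 0]) stool();
translate([429, 853, 0]) stool();
translate([-516, 155, 0]) stool();
translate([1374, 155, 0]) stool();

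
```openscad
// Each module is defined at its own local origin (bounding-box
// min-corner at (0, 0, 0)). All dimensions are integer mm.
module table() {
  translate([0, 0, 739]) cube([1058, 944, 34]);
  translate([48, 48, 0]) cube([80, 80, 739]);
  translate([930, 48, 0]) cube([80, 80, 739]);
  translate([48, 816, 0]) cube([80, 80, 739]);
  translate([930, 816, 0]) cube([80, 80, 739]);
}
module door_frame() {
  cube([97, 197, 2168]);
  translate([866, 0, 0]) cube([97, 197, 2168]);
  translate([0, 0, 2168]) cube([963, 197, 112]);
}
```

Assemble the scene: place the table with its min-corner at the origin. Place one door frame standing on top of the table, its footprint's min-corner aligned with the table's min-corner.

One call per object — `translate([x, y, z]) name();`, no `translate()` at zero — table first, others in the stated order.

table();
translate([0, 0, 773]) door_frame();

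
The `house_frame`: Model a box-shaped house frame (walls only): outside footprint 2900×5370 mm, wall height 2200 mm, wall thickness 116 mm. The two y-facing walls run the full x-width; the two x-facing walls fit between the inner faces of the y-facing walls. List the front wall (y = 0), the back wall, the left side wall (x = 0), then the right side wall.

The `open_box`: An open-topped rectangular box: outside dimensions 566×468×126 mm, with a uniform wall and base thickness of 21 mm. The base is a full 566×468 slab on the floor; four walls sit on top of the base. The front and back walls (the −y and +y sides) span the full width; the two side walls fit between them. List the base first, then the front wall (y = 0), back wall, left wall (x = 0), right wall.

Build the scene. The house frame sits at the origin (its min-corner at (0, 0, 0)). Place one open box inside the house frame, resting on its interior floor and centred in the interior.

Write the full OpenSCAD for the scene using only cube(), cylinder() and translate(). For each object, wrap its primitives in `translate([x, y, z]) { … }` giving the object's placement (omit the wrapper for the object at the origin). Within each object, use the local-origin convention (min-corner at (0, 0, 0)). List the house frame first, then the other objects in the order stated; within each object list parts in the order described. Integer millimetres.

cube([2900, 116, 2200]);
translate([0, 5254, 0]) cube([2900, 116, 2200]);
translate([0, 116, 0]) cube([116, 5138, 2200]);
translate([2784, 116, 0]) cube([116, 5138, 2200]);
translate([1167, 2451, 0]) {
  cube([566, 468, 21]);
  translate([0, 0, 21]) cube([566, 21, 105]);
  translate([0, 447, 21]) cube([566, 21, 105]);
  translate([0, 21, 21]) cube([21, 426, 105]);
  translate([545, 21, 21]) cube([21, 426, 105]);
}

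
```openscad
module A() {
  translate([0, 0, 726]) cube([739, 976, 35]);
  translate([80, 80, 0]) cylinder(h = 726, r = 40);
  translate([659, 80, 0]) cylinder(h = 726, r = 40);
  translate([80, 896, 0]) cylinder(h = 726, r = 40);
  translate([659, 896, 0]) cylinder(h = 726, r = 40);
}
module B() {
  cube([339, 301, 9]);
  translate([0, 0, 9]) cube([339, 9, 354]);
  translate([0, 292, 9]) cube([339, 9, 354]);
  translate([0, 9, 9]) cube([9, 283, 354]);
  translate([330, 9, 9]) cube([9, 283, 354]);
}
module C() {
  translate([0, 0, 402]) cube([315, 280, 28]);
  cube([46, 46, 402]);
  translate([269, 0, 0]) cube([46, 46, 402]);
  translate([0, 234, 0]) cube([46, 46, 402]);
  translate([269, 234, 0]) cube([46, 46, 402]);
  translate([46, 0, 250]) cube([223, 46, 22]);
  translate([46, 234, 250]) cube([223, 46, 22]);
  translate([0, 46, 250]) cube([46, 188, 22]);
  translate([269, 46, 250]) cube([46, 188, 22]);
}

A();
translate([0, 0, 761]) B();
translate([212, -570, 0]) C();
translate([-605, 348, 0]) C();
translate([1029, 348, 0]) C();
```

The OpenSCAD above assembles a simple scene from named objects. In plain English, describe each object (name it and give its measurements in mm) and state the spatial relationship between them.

A is a table with a 739×976 mm rectangular top, 35 mm thick, top surface at z = 761 mm, supported by four round legs of 80 mm diameter, each leg's bounding box inset 40 mm from the nearest pair of top edges, running from the floor.

B is an open storage box with external size 339×301×363 mm and wall thickness 9 mm (the base is also 9 mm thick). The base covers the whole footprint; the four walls stand on the base, with the y-facing walls full-width and the x-facing walls fitting between their inner faces.

C is a four-legged stool. The seat is 315×280 mm, 28 mm thick, top at z = 430 mm. It stands on four square legs, each 46×46 mm in cross-section, from z = 0 to the seat underside, each flush with a corner of the seat. Four stretchers, 46 mm wide and 22 mm tall, connect adjacent legs with their undersides at z = 250 mm, each running between the inner faces of the legs it joins and aligned with the legs' outer faces on the other axis.

The open box is on top of the table. Three stools sit around the table at the −y, −x, +x sides.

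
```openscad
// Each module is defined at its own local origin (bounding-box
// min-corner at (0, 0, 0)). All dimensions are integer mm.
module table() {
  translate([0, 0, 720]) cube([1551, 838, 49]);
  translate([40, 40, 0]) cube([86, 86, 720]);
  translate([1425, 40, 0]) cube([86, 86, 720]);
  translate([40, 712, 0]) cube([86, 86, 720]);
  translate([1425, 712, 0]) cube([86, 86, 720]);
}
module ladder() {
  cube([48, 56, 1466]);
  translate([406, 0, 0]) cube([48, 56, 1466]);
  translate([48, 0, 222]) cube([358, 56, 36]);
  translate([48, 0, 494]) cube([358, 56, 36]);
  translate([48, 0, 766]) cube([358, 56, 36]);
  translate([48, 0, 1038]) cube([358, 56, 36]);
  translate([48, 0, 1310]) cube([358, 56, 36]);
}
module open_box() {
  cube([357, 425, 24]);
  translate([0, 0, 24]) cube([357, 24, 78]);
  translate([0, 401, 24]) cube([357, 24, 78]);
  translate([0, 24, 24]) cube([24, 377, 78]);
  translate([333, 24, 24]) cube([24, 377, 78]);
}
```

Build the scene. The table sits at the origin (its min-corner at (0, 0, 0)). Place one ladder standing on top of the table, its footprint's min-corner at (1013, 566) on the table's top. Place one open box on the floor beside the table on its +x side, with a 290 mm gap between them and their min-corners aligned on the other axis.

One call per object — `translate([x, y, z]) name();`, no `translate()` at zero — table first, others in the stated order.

table();
translate([1013, 566, 769]) ladder();
translate([1841, 0, 0]) open_box();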